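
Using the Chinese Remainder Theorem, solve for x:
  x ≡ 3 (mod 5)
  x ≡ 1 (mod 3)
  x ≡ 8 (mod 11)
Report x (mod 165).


Moduli 5, 3, 11 are pairwise coprime; by CRT there is a unique solution modulo M = 5 · 3 · 11 = 165.
Solve pairwise, accumulating the modulus:
  Start with x ≡ 3 (mod 5).
  Combine with x ≡ 1 (mod 3): since gcd(5, 3) = 1, we get a unique residue mod 15.
    Write x = 3 + 5·t and substitute into x ≡ 1 (mod 3): 5·t ≡ 1 − 3 = -2 (mod 3).
    Reduce coefficients mod 3: 2·t ≡ 1 (mod 3).
    The inverse of 2 mod 3 is 2 (since 2·2 = 4 = 1·3 + 1), so t ≡ 2·1 = 2 ≡ 2 (mod 3).
    Then x = 3 + 5·2 = 13, valid modulo lcm(5, 3) = 15: x ≡ 13 (mod 15).
  Combine with x ≡ 8 (mod 11): since gcd(15, 11) = 1, we get a unique residue mod 165.
    Write x = 13 + 15·t and substitute into x ≡ 8 (mod 11): 15·t ≡ 8 − 13 = -5 (mod 11).
    Reduce coefficients mod 11: 4·t ≡ 6 (mod 11).
    The inverse of 4 mod 11 is 3 (since 4·3 = 12 = 1·11 + 1), so t ≡ 3·6 = 18 ≡ 7 (mod 11).
    Then x = 13 + 15·7 = 118, valid modulo lcm(15, 11) = 165: x ≡ 118 (mod 165).
Verify: 118 mod 5 = 3 ✓, 118 mod 3 = 1 ✓, 118 mod 11 = 8 ✓.

x ≡ 118 (mod 165).


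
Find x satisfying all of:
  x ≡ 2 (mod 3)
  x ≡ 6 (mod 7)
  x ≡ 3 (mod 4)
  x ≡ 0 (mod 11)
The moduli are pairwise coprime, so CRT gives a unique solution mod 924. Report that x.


Product of moduli M = 3 · 7 · 4 · 11 = 924.
Merge one congruence at a time:
  Start: x ≡ 2 (mod 3).
  Combine with x ≡ 6 (mod 7); new modulus lcm = 21.
    Write x = 2 + 3·t and substitute into x ≡ 6 (mod 7): 3·t ≡ 6 − 2 = 4 (mod 7).
    The inverse of 3 mod 7 is 5 (since 3·5 = 15 = 2·7 + 1), so t ≡ 5·4 = 20 ≡ 6 (mod 7).
    Then x = 2 + 3·6 = 20, valid modulo lcm(3, 7) = 21: x ≡ 20 (mod 21).
  Combine with x ≡ 3 (mod 4); new modulus lcm = 84.
    Write x = 20 + 21·t and substitute into x ≡ 3 (mod 4): 21·t ≡ 3 − 20 = -17 (mod 4).
    Reduce coefficients mod 4: 1·t ≡ 3 (mod 4).
    So t ≡ 3 (mod 4).
    Then x = 20 + 21·3 = 83, valid modulo lcm(21, 4) = 84: x ≡ 83 (mod 84).
  Combine with x ≡ 0 (mod 11); new modulus lcm = 924.
    Write x = 83 + 84·t and substitute into x ≡ 0 (mod 11): 84·t ≡ 0 − 83 = -83 (mod 11).
    Reduce coefficients mod 11: 7·t ≡ 5 (mod 11).
    The inverse of 7 mod 11 is 8 (since 7·8 = 56 = 5·11 + 1), so t ≡ 8·5 = 40 ≡ 7 (mod 11).
    Then x = 83 + 84·7 = 671, valid modulo lcm(84, 11) = 924: x ≡ 671 (mod 924).
Verify against each original: 671 mod 3 = 2, 671 mod 7 = 6, 671 mod 4 = 3, 671 mod 11 = 0.

x ≡ 671 (mod 924).


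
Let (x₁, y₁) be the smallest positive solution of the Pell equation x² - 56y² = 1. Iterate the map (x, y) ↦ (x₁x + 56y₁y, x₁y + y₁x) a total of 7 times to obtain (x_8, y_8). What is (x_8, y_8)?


Step 1: Find the fundamental solution (x₁, y₁) of x² - 56y² = 1.
  Expand √56 as a continued fraction. a₀ = ⌊√56⌋ = 7; iterate m_{k+1} = d_k·a_k − m_k, d_{k+1} = (56 − m_{k+1}²)/d_k, a_{k+1} = ⌊(a₀ + m_{k+1})/d_{k+1}⌋ (starting m₀ = 0, d₀ = 1), with convergents p_k = a_k·p_{k-1} + p_{k-2}, q_k = a_k·q_{k-1} + q_{k-2} (p₋₁ = 1, q₋₁ = 0):
  k = 0: a₀ = 7; p₀/q₀ = 7/1; p₀² − 56·q₀² = 49 − 56 = -7.
  k = 1: m = 7, d = 7, a = ⌊(7 + 7)/7⌋ = 2; p/q = (2·7 + 1)/(2·1 + 0) = 15/2; p² − 56·q² = 225 − 224 = 1.
  The first convergent with p² − 56·q² = 1 gives the fundamental solution (x₁, y₁) = (15, 2).
Step 2: Apply the recurrence (x_{n+1}, y_{n+1}) = (x₁x_n + 56y₁y_n, x₁y_n + y₁x_n) repeatedly.
  From (x_1, y_1) = (15, 2): x_2 = 15·15 + 56·2·2 = 449; y_2 = 15·2 + 2·15 = 60.
  From (x_2, y_2) = (449, 60): x_3 = 15·449 + 56·2·60 = 13455; y_3 = 15·60 + 2·449 = 1798.
  From (x_3, y_3) = (13455, 1798): x_4 = 15·13455 + 56·2·1798 = 403201; y_4 = 15·1798 + 2·13455 = 53880.
  From (x_4, y_4) = (403201, 53880): x_5 = 15·403201 + 56·2·53880 = 12082575; y_5 = 15·53880 + 2·403201 = 1614602.
  From (x_5, y_5) = (12082575, 1614602): x_6 = 15·12082575 + 56·2·1614602 = 362074049; y_6 = 15·1614602 + 2·12082575 = 48384180.
  From (x_6, y_6) = (362074049, 48384180): x_7 = 15·362074049 + 56·2·48384180 = 10850138895; y_7 = 15·48384180 + 2·362074049 = 1449910798.
  From (x_7, y_7) = (10850138895, 1449910798): x_8 = 15·10850138895 + 56·2·1449910798 = 325142092801; y_8 = 15·1449910798 + 2·10850138895 = 43448939760.
Step 3: Verify x_8² - 56·y_8² = 105717380511014096025601 - 105717380511014096025600 = 1 (should be 1). ✓

(x_1, y_1) = (15, 2); (x_8, y_8) = (325142092801, 43448939760).


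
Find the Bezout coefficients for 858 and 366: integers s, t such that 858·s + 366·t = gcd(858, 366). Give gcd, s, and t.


Euclidean algorithm on (858, 366) — divide until remainder is 0:
  858 = 2 · 366 + 126
  366 = 2 · 126 + 114
  126 = 1 · 114 + 12
  114 = 9 · 12 + 6
  12 = 2 · 6 + 0
gcd(858, 366) = 6.
Track Bezout coefficients alongside the remainders: start with r₀ = 858 = a·1 + b·0 (s = 1, t = 0) and r₁ = 366 = a·0 + b·1 (s = 0, t = 1); each new remainder r_{k+1} = r_{k-1} − q_k·r_k inherits s_{k+1} = s_{k-1} − q_k·s_k, t_{k+1} = t_{k-1} − q_k·t_k, so r_k = a·s_k + b·t_k at every step:
  q = 2: r = 126, s = 1 − 2·0 = 1, t = 0 − 2·1 = -2  (check: 858·1 + 366·(-2) = 126)
  q = 2: r = 114, s = 0 − 2·1 = -2, t = 1 − 2·(-2) = 5  (check: 858·(-2) + 366·5 = 114)
  q = 1: r = 12, s = 1 − 1·(-2) = 3, t = -2 − 1·5 = -7  (check: 858·3 + 366·(-7) = 12)
  q = 9: r = 6, s = -2 − 9·3 = -29, t = 5 − 9·(-7) = 68  (check: 858·(-29) + 366·68 = 6)
The row with r = 6 (the gcd) gives the Bezout coefficients s = -29, t = 68.
Result: 858 · (-29) + 366 · (68) = 6.

gcd(858, 366) = 6; s = -29, t = 68 (check: 858·(-29) + 366·68 = 6).


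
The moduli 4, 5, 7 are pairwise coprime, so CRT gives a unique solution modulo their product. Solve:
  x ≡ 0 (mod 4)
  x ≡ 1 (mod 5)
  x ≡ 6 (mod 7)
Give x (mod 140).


Moduli 4, 5, 7 are pairwise coprime; by CRT there is a unique solution modulo M = 4 · 5 · 7 = 140.
Solve pairwise, accumulating the modulus:
  Start with x ≡ 0 (mod 4).
  Combine with x ≡ 1 (mod 5): since gcd(4, 5) = 1, we get a unique residue mod 20.
    Write x = 0 + 4·t and substitute into x ≡ 1 (mod 5): 4·t ≡ 1 − 0 = 1 (mod 5).
    The inverse of 4 mod 5 is 4 (since 4·4 = 16 = 3·5 + 1), so t ≡ 4·1 = 4 ≡ 4 (mod 5).
    Then x = 0 + 4·4 = 16, valid modulo lcm(4, 5) = 20: x ≡ 16 (mod 20).
  Combine with x ≡ 6 (mod 7): since gcd(20, 7) = 1, we get a unique residue mod 140.
    Write x = 16 + 20·t and substitute into x ≡ 6 (mod 7): 20·t ≡ 6 − 16 = -10 (mod 7).
    Reduce coefficients mod 7: 6·t ≡ 4 (mod 7).
    The inverse of 6 mod 7 is 6 (since 6·6 = 36 = 5·7 + 1), so t ≡ 6·4 = 24 ≡ 3 (mod 7).
    Then x = 16 + 20·3 = 76, valid modulo lcm(20, 7) = 140: x ≡ 76 (mod 140).
Verify: 76 mod 4 = 0 ✓, 76 mod 5 = 1 ✓, 76 mod 7 = 6 ✓.

x ≡ 76 (mod 140).


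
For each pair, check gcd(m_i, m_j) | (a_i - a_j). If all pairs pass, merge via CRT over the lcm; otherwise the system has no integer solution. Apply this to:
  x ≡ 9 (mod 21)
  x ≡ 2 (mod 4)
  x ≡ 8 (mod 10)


Moduli 21, 4, 10 are not pairwise coprime, so CRT works modulo lcm(m_i) when all pairwise compatibility conditions hold.
Pairwise compatibility: gcd(m_i, m_j) must divide a_i - a_j for every pair.
Merge one congruence at a time:
  Start: x ≡ 9 (mod 21).
  Combine with x ≡ 2 (mod 4): gcd(21, 4) = 1; 2 - 9 = -7, which IS divisible by 1, so compatible.
    Write x = 9 + 21·t and substitute into x ≡ 2 (mod 4): 21·t ≡ 2 − 9 = -7 (mod 4).
    Reduce coefficients mod 4: 1·t ≡ 1 (mod 4).
    So t ≡ 1 (mod 4).
    Then x = 9 + 21·1 = 30, valid modulo lcm(21, 4) = 84: x ≡ 30 (mod 84).
  Combine with x ≡ 8 (mod 10): gcd(84, 10) = 2; 8 - 30 = -22, which IS divisible by 2, so compatible.
    Write x = 30 + 84·t and substitute into x ≡ 8 (mod 10): 84·t ≡ 8 − 30 = -22 (mod 10).
    Divide the congruence (and modulus) by g = 2: 42·t ≡ -11 (mod 5).
    Reduce coefficients mod 5: 2·t ≡ 4 (mod 5).
    The inverse of 2 mod 5 is 3 (since 2·3 = 6 = 1·5 + 1), so t ≡ 3·4 = 12 ≡ 2 (mod 5).
    Then x = 30 + 84·2 = 198, valid modulo lcm(84, 10) = 420: x ≡ 198 (mod 420).
Verify: 198 mod 21 = 9, 198 mod 4 = 2, 198 mod 10 = 8.

x ≡ 198 (mod 420).


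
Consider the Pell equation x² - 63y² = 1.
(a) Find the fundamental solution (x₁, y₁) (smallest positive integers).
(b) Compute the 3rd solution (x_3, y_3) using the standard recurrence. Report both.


Step 1: Find the fundamental solution (x₁, y₁) of x² - 63y² = 1.
  Expand √63 as a continued fraction. a₀ = ⌊√63⌋ = 7; iterate m_{k+1} = d_k·a_k − m_k, d_{k+1} = (63 − m_{k+1}²)/d_k, a_{k+1} = ⌊(a₀ + m_{k+1})/d_{k+1}⌋ (starting m₀ = 0, d₀ = 1), with convergents p_k = a_k·p_{k-1} + p_{k-2}, q_k = a_k·q_{k-1} + q_{k-2} (p₋₁ = 1, q₋₁ = 0):
  k = 0: a₀ = 7; p₀/q₀ = 7/1; p₀² − 63·q₀² = 49 − 63 = -14.
  k = 1: m = 7, d = 14, a = ⌊(7 + 7)/14⌋ = 1; p/q = (1·7 + 1)/(1·1 + 0) = 8/1; p² − 63·q² = 64 − 63 = 1.
  The first convergent with p² − 63·q² = 1 gives the fundamental solution (x₁, y₁) = (8, 1).
Step 2: Apply the recurrence (x_{n+1}, y_{n+1}) = (x₁x_n + 63y₁y_n, x₁y_n + y₁x_n) repeatedly.
  From (x_1, y_1) = (8, 1): x_2 = 8·8 + 63·1·1 = 127; y_2 = 8·1 + 1·8 = 16.
  From (x_2, y_2) = (127, 16): x_3 = 8·127 + 63·1·16 = 2024; y_3 = 8·16 + 1·127 = 255.
Step 3: Verify x_3² - 63·y_3² = 4096576 - 4096575 = 1 (should be 1). ✓

(x_1, y_1) = (8, 1); (x_3, y_3) = (2024, 255).


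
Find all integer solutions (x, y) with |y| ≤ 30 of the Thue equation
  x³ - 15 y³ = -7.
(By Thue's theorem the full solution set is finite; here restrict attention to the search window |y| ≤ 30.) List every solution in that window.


The equation is x³ - 15y³ = -7. For fixed y, x³ = 15·y³ − 7, so a solution requires the RHS to be a perfect cube.
Strategy: iterate y from -30 to 30, compute RHS = 15·y³ − 7, and check whether it is a (positive or negative) perfect cube.
Check small values of y:
  y = 0: RHS = -7 is not a perfect cube.
  y = 1: RHS = 8 = (2)³ ⇒ x = 2 works.
  y = -1: RHS = -22 is not a perfect cube.
  y = 2: RHS = 113 is not a perfect cube.
  y = -2: RHS = -127 is not a perfect cube.
  y = 3: RHS = 398 is not a perfect cube.
  y = -3: RHS = -412 is not a perfect cube.
Continuing the search up to |y| = 30 finds no further solutions beyond those listed.
Collected solutions: (2, 1).

Solutions (with |y| ≤ 30): (2, 1).


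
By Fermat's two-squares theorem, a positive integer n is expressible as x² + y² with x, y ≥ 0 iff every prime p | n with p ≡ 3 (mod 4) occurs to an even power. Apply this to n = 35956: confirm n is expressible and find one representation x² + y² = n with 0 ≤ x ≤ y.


Step 1: Factor n = 35956 = 2^2 · 89 · 101.
Step 2: Check the mod-4 condition on each prime factor: 2 = 2 (special); 89 ≡ 1 (mod 4), exponent 1; 101 ≡ 1 (mod 4), exponent 1.
All primes ≡ 3 (mod 4) appear to even exponent (or don't appear), so by the two-squares theorem n IS expressible as a sum of two squares.
Step 3: Build a representation. Group n = k² · m with k = 2 and m = 89 · 101 = 8989 (a product of primes ≡ 1 (mod 4)); a representation of m scales to one of n via (k·x)² + (k·y)² = k²(x² + y²). Each prime p ≡ 1 (mod 4) is itself a sum of two squares; find a² by testing p − a² for a perfect square:
  89: 89 − 1² = 88, 89 − 2² = 85, 89 − 3² = 80, 89 − 4² = 73, 89 − 5² = 64 = 8² ⇒ 89 = 5² + 8².
  101: 101 − 1² = 100 = 10² ⇒ 101 = 1² + 10².
  Combine using the Brahmagupta–Fibonacci identity (a² + b²)(c² + d²) = (ac − bd)² + (ad + bc)² = (ac + bd)² + (ad − bc)²:
  89 · 101 = 8989: from (5² + 8²)(1² + 10²), take (5·1 − 8·10, 5·10 + 8·1) = (5 − 80, 50 + 8) = (-75, 58); dropping signs (only squares matter) gives (75, 58); check 75² + 58² = 5625 + 3364 = 8989 ✓.
  Scale by k = 2: (2·75, 2·58) = (150, 116).
Step 4: Order so x ≤ y and verify: 116² + 150² = 13456 + 22500 = 35956 = n. ✓

n = 35956 = 116² + 150² (one valid representation with x ≤ y).


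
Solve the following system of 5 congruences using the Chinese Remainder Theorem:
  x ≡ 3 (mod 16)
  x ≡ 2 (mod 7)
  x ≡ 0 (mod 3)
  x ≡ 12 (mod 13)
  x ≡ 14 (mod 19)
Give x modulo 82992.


Product of moduli M = 16 · 7 · 3 · 13 · 19 = 82992.
Merge one congruence at a time:
  Start: x ≡ 3 (mod 16).
  Combine with x ≡ 2 (mod 7); new modulus lcm = 112.
    Write x = 3 + 16·t and substitute into x ≡ 2 (mod 7): 16·t ≡ 2 − 3 = -1 (mod 7).
    Reduce coefficients mod 7: 2·t ≡ 6 (mod 7).
    The inverse of 2 mod 7 is 4 (since 2·4 = 8 = 1·7 + 1), so t ≡ 4·6 = 24 ≡ 3 (mod 7).
    Then x = 3 + 16·3 = 51, valid modulo lcm(16, 7) = 112: x ≡ 51 (mod 112).
  Combine with x ≡ 0 (mod 3); new modulus lcm = 336.
    Write x = 51 + 112·t and substitute into x ≡ 0 (mod 3): 112·t ≡ 0 − 51 = -51 (mod 3).
    Reduce coefficients mod 3: 1·t ≡ 0 (mod 3).
    So t ≡ 0 (mod 3).
    Then x = 51 + 112·0 = 51, valid modulo lcm(112, 3) = 336: x ≡ 51 (mod 336).
  Combine with x ≡ 12 (mod 13); new modulus lcm = 4368.
    Write x = 51 + 336·t and substitute into x ≡ 12 (mod 13): 336·t ≡ 12 − 51 = -39 (mod 13).
    Reduce coefficients mod 13: 11·t ≡ 0 (mod 13).
    The inverse of 11 mod 13 is 6 (since 11·6 = 66 = 5·13 + 1), so t ≡ 6·0 = 0 ≡ 0 (mod 13).
    Then x = 51 + 336·0 = 51, valid modulo lcm(336, 13) = 4368: x ≡ 51 (mod 4368).
  Combine with x ≡ 14 (mod 19); new modulus lcm = 82992.
    Write x = 51 + 4368·t and substitute into x ≡ 14 (mod 19): 4368·t ≡ 14 − 51 = -37 (mod 19).
    Reduce coefficients mod 19: 17·t ≡ 1 (mod 19).
    The inverse of 17 mod 19 is 9 (since 17·9 = 153 = 8·19 + 1), so t ≡ 9·1 = 9 ≡ 9 (mod 19).
    Then x = 51 + 4368·9 = 39363, valid modulo lcm(4368, 19) = 82992: x ≡ 39363 (mod 82992).
Verify against each original: 39363 mod 16 = 3, 39363 mod 7 = 2, 39363 mod 3 = 0, 39363 mod 13 = 12, 39363 mod 19 = 14.

x ≡ 39363 (mod 82992).


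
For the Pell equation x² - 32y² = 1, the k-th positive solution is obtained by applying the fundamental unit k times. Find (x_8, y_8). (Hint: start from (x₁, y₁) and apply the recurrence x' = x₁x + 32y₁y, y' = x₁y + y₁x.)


Step 1: Find the fundamental solution (x₁, y₁) of x² - 32y² = 1.
  Expand √32 as a continued fraction. a₀ = ⌊√32⌋ = 5; iterate m_{k+1} = d_k·a_k − m_k, d_{k+1} = (32 − m_{k+1}²)/d_k, a_{k+1} = ⌊(a₀ + m_{k+1})/d_{k+1}⌋ (starting m₀ = 0, d₀ = 1), with convergents p_k = a_k·p_{k-1} + p_{k-2}, q_k = a_k·q_{k-1} + q_{k-2} (p₋₁ = 1, q₋₁ = 0):
  k = 0: a₀ = 5; p₀/q₀ = 5/1; p₀² − 32·q₀² = 25 − 32 = -7.
  k = 1: m = 5, d = 7, a = ⌊(5 + 5)/7⌋ = 1; p/q = (1·5 + 1)/(1·1 + 0) = 6/1; p² − 32·q² = 36 − 32 = 4.
  k = 2: m = 2, d = 4, a = ⌊(5 + 2)/4⌋ = 1; p/q = (1·6 + 5)/(1·1 + 1) = 11/2; p² − 32·q² = 121 − 128 = -7.
  k = 3: m = 2, d = 7, a = ⌊(5 + 2)/7⌋ = 1; p/q = (1·11 + 6)/(1·2 + 1) = 17/3; p² − 32·q² = 289 − 288 = 1.
  The first convergent with p² − 32·q² = 1 gives the fundamental solution (x₁, y₁) = (17, 3).
Step 2: Apply the recurrence (x_{n+1}, y_{n+1}) = (x₁x_n + 32y₁y_n, x₁y_n + y₁x_n) repeatedly.
  From (x_1, y_1) = (17, 3): x_2 = 17·17 + 32·3·3 = 577; y_2 = 17·3 + 3·17 = 102.
  From (x_2, y_2) = (577, 102): x_3 = 17·577 + 32·3·102 = 19601; y_3 = 17·102 + 3·577 = 3465.
  From (x_3, y_3) = (19601, 3465): x_4 = 17·19601 + 32·3·3465 = 665857; y_4 = 17·3465 + 3·19601 = 117708.
  From (x_4, y_4) = (665857, 117708): x_5 = 17·665857 + 32·3·117708 = 22619537; y_5 = 17·117708 + 3·665857 = 3998607.
  From (x_5, y_5) = (22619537, 3998607): x_6 = 17·22619537 + 32·3·3998607 = 768398401; y_6 = 17·3998607 + 3·22619537 = 135834930.
  From (x_6, y_6) = (768398401, 135834930): x_7 = 17·768398401 + 32·3·135834930 = 26102926097; y_7 = 17·135834930 + 3·768398401 = 4614389013.
  From (x_7, y_7) = (26102926097, 4614389013): x_8 = 17·26102926097 + 32·3·4614389013 = 886731088897; y_8 = 17·4614389013 + 3·26102926097 = 156753391512.
Step 3: Verify x_8² - 32·y_8² = 786292024016459316676609 - 786292024016459316676608 = 1 (should be 1). ✓

(x_1, y_1) = (17, 3); (x_8, y_8) = (886731088897, 156753391512).


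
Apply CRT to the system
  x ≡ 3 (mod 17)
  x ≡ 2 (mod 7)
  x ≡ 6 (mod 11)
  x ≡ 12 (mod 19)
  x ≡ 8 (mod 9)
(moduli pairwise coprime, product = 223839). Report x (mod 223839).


Product of moduli M = 17 · 7 · 11 · 19 · 9 = 223839.
Merge one congruence at a time:
  Start: x ≡ 3 (mod 17).
  Combine with x ≡ 2 (mod 7); new modulus lcm = 119.
    Write x = 3 + 17·t and substitute into x ≡ 2 (mod 7): 17·t ≡ 2 − 3 = -1 (mod 7).
    Reduce coefficients mod 7: 3·t ≡ 6 (mod 7).
    The inverse of 3 mod 7 is 5 (since 3·5 = 15 = 2·7 + 1), so t ≡ 5·6 = 30 ≡ 2 (mod 7).
    Then x = 3 + 17·2 = 37, valid modulo lcm(17, 7) = 119: x ≡ 37 (mod 119).
  Combine with x ≡ 6 (mod 11); new modulus lcm = 1309.
    Write x = 37 + 119·t and substitute into x ≡ 6 (mod 11): 119·t ≡ 6 − 37 = -31 (mod 11).
    Reduce coefficients mod 11: 9·t ≡ 2 (mod 11).
    The inverse of 9 mod 11 is 5 (since 9·5 = 45 = 4·11 + 1), so t ≡ 5·2 = 10 ≡ 10 (mod 11).
    Then x = 37 + 119·10 = 1227, valid modulo lcm(119, 11) = 1309: x ≡ 1227 (mod 1309).
  Combine with x ≡ 12 (mod 19); new modulus lcm = 24871.
    Write x = 1227 + 1309·t and substitute into x ≡ 12 (mod 19): 1309·t ≡ 12 − 1227 = -1215 (mod 19).
    Reduce coefficients mod 19: 17·t ≡ 1 (mod 19).
    The inverse of 17 mod 19 is 9 (since 17·9 = 153 = 8·19 + 1), so t ≡ 9·1 = 9 ≡ 9 (mod 19).
    Then x = 1227 + 1309·9 = 13008, valid modulo lcm(1309, 19) = 24871: x ≡ 13008 (mod 24871).
  Combine with x ≡ 8 (mod 9); new modulus lcm = 223839.
    Write x = 13008 + 24871·t and substitute into x ≡ 8 (mod 9): 24871·t ≡ 8 − 13008 = -13000 (mod 9).
    Reduce coefficients mod 9: 4·t ≡ 5 (mod 9).
    The inverse of 4 mod 9 is 7 (since 4·7 = 28 = 3·9 + 1), so t ≡ 7·5 = 35 ≡ 8 (mod 9).
    Then x = 13008 + 24871·8 = 211976, valid modulo lcm(24871, 9) = 223839: x ≡ 211976 (mod 223839).
Verify against each original: 211976 mod 17 = 3, 211976 mod 7 = 2, 211976 mod 11 = 6, 211976 mod 19 = 12, 211976 mod 9 = 8.

x ≡ 211976 (mod 223839).


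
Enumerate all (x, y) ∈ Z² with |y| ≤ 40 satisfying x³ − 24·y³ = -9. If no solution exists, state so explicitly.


The equation is x³ - 24y³ = -9. For fixed y, x³ = 24·y³ − 9, so a solution requires the RHS to be a perfect cube.
Strategy: iterate y from -40 to 40, compute RHS = 24·y³ − 9, and check whether it is a (positive or negative) perfect cube.
Check small values of y:
  y = 0: RHS = -9 is not a perfect cube.
  y = 1: RHS = 15 is not a perfect cube.
  y = -1: RHS = -33 is not a perfect cube.
  y = 2: RHS = 183 is not a perfect cube.
  y = -2: RHS = -201 is not a perfect cube.
  y = 3: RHS = 639 is not a perfect cube.
  y = -3: RHS = -657 is not a perfect cube.
Continuing the search up to |y| = 40 finds no solutions either.
No (x, y) in the scanned range satisfies the equation.

No integer solutions with |y| ≤ 40.


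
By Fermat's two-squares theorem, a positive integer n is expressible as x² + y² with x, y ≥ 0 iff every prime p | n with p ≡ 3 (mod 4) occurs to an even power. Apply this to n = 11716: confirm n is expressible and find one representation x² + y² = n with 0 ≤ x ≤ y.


Step 1: Factor n = 11716 = 2^2 · 29 · 101.
Step 2: Check the mod-4 condition on each prime factor: 2 = 2 (special); 29 ≡ 1 (mod 4), exponent 1; 101 ≡ 1 (mod 4), exponent 1.
All primes ≡ 3 (mod 4) appear to even exponent (or don't appear), so by the two-squares theorem n IS expressible as a sum of two squares.
Step 3: Build a representation. Group n = k² · m with k = 2 and m = 29 · 101 = 2929 (a product of primes ≡ 1 (mod 4)); a representation of m scales to one of n via (k·x)² + (k·y)² = k²(x² + y²). Each prime p ≡ 1 (mod 4) is itself a sum of two squares; find a² by testing p − a² for a perfect square:
  29: 29 − 1² = 28, 29 − 2² = 25 = 5² ⇒ 29 = 2² + 5².
  101: 101 − 1² = 100 = 10² ⇒ 101 = 1² + 10².
  Combine using the Brahmagupta–Fibonacci identity (a² + b²)(c² + d²) = (ac − bd)² + (ad + bc)² = (ac + bd)² + (ad − bc)²:
  29 · 101 = 2929: from (2² + 5²)(1² + 10²), take (2·1 − 5·10, 2·10 + 5·1) = (2 − 50, 20 + 5) = (-48, 25); dropping signs (only squares matter) gives (48, 25); check 48² + 25² = 2304 + 625 = 2929 ✓.
  Scale by k = 2: (2·48, 2·25) = (96, 50).
Step 4: Order so x ≤ y and verify: 50² + 96² = 2500 + 9216 = 11716 = n. ✓

n = 11716 = 50² + 96² (one valid representation with x ≤ y).


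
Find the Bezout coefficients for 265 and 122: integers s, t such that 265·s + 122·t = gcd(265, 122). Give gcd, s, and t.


Euclidean algorithm on (265, 122) — divide until remainder is 0:
  265 = 2 · 122 + 21
  122 = 5 · 21 + 17
  21 = 1 · 17 + 4
  17 = 4 · 4 + 1
  4 = 4 · 1 + 0
gcd(265, 122) = 1.
Track Bezout coefficients alongside the remainders: start with r₀ = 265 = a·1 + b·0 (s = 1, t = 0) and r₁ = 122 = a·0 + b·1 (s = 0, t = 1); each new remainder r_{k+1} = r_{k-1} − q_k·r_k inherits s_{k+1} = s_{k-1} − q_k·s_k, t_{k+1} = t_{k-1} − q_k·t_k, so r_k = a·s_k + b·t_k at every step:
  q = 2: r = 21, s = 1 − 2·0 = 1, t = 0 − 2·1 = -2  (check: 265·1 + 122·(-2) = 21)
  q = 5: r = 17, s = 0 − 5·1 = -5, t = 1 − 5·(-2) = 11  (check: 265·(-5) + 122·11 = 17)
  q = 1: r = 4, s = 1 − 1·(-5) = 6, t = -2 − 1·11 = -13  (check: 265·6 + 122·(-13) = 4)
  q = 4: r = 1, s = -5 − 4·6 = -29, t = 11 − 4·(-13) = 63  (check: 265·(-29) + 122·63 = 1)
The row with r = 1 (the gcd) gives the Bezout coefficients s = -29, t = 63.
Result: 265 · (-29) + 122 · (63) = 1.

gcd(265, 122) = 1; s = -29, t = 63 (check: 265·(-29) + 122·63 = 1).


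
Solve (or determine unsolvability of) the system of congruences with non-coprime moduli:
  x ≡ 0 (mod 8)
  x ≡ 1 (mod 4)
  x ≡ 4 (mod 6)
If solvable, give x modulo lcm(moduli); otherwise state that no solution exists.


Moduli 8, 4, 6 are not pairwise coprime, so CRT works modulo lcm(m_i) when all pairwise compatibility conditions hold.
Pairwise compatibility: gcd(m_i, m_j) must divide a_i - a_j for every pair.
Merge one congruence at a time:
  Start: x ≡ 0 (mod 8).
  Combine with x ≡ 1 (mod 4): gcd(8, 4) = 4, and 1 - 0 = 1 is NOT divisible by 4.
    ⇒ system is inconsistent (no integer solution).

No solution (the system is inconsistent).


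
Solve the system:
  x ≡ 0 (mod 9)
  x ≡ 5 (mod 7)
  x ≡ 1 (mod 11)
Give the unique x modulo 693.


Moduli 9, 7, 11 are pairwise coprime; by CRT there is a unique solution modulo M = 9 · 7 · 11 = 693.
Solve pairwise, accumulating the modulus:
  Start with x ≡ 0 (mod 9).
  Combine with x ≡ 5 (mod 7): since gcd(9, 7) = 1, we get a unique residue mod 63.
    Write x = 0 + 9·t and substitute into x ≡ 5 (mod 7): 9·t ≡ 5 − 0 = 5 (mod 7).
    Reduce coefficients mod 7: 2·t ≡ 5 (mod 7).
    The inverse of 2 mod 7 is 4 (since 2·4 = 8 = 1·7 + 1), so t ≡ 4·5 = 20 ≡ 6 (mod 7).
    Then x = 0 + 9·6 = 54, valid modulo lcm(9, 7) = 63: x ≡ 54 (mod 63).
  Combine with x ≡ 1 (mod 11): since gcd(63, 11) = 1, we get a unique residue mod 693.
    Write x = 54 + 63·t and substitute into x ≡ 1 (mod 11): 63·t ≡ 1 − 54 = -53 (mod 11).
    Reduce coefficients mod 11: 8·t ≡ 2 (mod 11).
    The inverse of 8 mod 11 is 7 (since 8·7 = 56 = 5·11 + 1), so t ≡ 7·2 = 14 ≡ 3 (mod 11).
    Then x = 54 + 63·3 = 243, valid modulo lcm(63, 11) = 693: x ≡ 243 (mod 693).
Verify: 243 mod 9 = 0 ✓, 243 mod 7 = 5 ✓, 243 mod 11 = 1 ✓.

x ≡ 243 (mod 693).


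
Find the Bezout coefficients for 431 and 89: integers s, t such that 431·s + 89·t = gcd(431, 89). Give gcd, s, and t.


Euclidean algorithm on (431, 89) — divide until remainder is 0:
  431 = 4 · 89 + 75
  89 = 1 · 75 + 14
  75 = 5 · 14 + 5
  14 = 2 · 5 + 4
  5 = 1 · 4 + 1
  4 = 4 · 1 + 0
gcd(431, 89) = 1.
Track Bezout coefficients alongside the remainders: start with r₀ = 431 = a·1 + b·0 (s = 1, t = 0) and r₁ = 89 = a·0 + b·1 (s = 0, t = 1); each new remainder r_{k+1} = r_{k-1} − q_k·r_k inherits s_{k+1} = s_{k-1} − q_k·s_k, t_{k+1} = t_{k-1} − q_k·t_k, so r_k = a·s_k + b·t_k at every step:
  q = 4: r = 75, s = 1 − 4·0 = 1, t = 0 − 4·1 = -4  (check: 431·1 + 89·(-4) = 75)
  q = 1: r = 14, s = 0 − 1·1 = -1, t = 1 − 1·(-4) = 5  (check: 431·(-1) + 89·5 = 14)
  q = 5: r = 5, s = 1 − 5·(-1) = 6, t = -4 − 5·5 = -29  (check: 431·6 + 89·(-29) = 5)
  q = 2: r = 4, s = -1 − 2·6 = -13, t = 5 − 2·(-29) = 63  (check: 431·(-13) + 89·63 = 4)
  q = 1: r = 1, s = 6 − 1·(-13) = 19, t = -29 − 1·63 = -92  (check: 431·19 + 89·(-92) = 1)
The row with r = 1 (the gcd) gives the Bezout coefficients s = 19, t = -92.
Result: 431 · (19) + 89 · (-92) = 1.

gcd(431, 89) = 1; s = 19, t = -92 (check: 431·19 + 89·(-92) = 1).


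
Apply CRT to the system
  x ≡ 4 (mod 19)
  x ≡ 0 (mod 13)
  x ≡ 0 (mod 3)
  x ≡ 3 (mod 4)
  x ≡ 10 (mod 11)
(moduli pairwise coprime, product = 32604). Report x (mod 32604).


Product of moduli M = 19 · 13 · 3 · 4 · 11 = 32604.
Merge one congruence at a time:
  Start: x ≡ 4 (mod 19).
  Combine with x ≡ 0 (mod 13); new modulus lcm = 247.
    Write x = 4 + 19·t and substitute into x ≡ 0 (mod 13): 19·t ≡ 0 − 4 = -4 (mod 13).
    Reduce coefficients mod 13: 6·t ≡ 9 (mod 13).
    The inverse of 6 mod 13 is 11 (since 6·11 = 66 = 5·13 + 1), so t ≡ 11·9 = 99 ≡ 8 (mod 13).
    Then x = 4 + 19·8 = 156, valid modulo lcm(19, 13) = 247: x ≡ 156 (mod 247).
  Combine with x ≡ 0 (mod 3); new modulus lcm = 741.
    Write x = 156 + 247·t and substitute into x ≡ 0 (mod 3): 247·t ≡ 0 − 156 = -156 (mod 3).
    Reduce coefficients mod 3: 1·t ≡ 0 (mod 3).
    So t ≡ 0 (mod 3).
    Then x = 156 + 247·0 = 156, valid modulo lcm(247, 3) = 741: x ≡ 156 (mod 741).
  Combine with x ≡ 3 (mod 4); new modulus lcm = 2964.
    Write x = 156 + 741·t and substitute into x ≡ 3 (mod 4): 741·t ≡ 3 − 156 = -153 (mod 4).
    Reduce coefficients mod 4: 1·t ≡ 3 (mod 4).
    So t ≡ 3 (mod 4).
    Then x = 156 + 741·3 = 2379, valid modulo lcm(741, 4) = 2964: x ≡ 2379 (mod 2964).
  Combine with x ≡ 10 (mod 11); new modulus lcm = 32604.
    Write x = 2379 + 2964·t and substitute into x ≡ 10 (mod 11): 2964·t ≡ 10 − 2379 = -2369 (mod 11).
    Reduce coefficients mod 11: 5·t ≡ 7 (mod 11).
    The inverse of 5 mod 11 is 9 (since 5·9 = 45 = 4·11 + 1), so t ≡ 9·7 = 63 ≡ 8 (mod 11).
    Then x = 2379 + 2964·8 = 26091, valid modulo lcm(2964, 11) = 32604: x ≡ 26091 (mod 32604).
Verify against each original: 26091 mod 19 = 4, 26091 mod 13 = 0, 26091 mod 3 = 0, 26091 mod 4 = 3, 26091 mod 11 = 10.

x ≡ 26091 (mod 32604).


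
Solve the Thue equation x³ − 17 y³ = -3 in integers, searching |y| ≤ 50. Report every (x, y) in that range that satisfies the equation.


The equation is x³ - 17y³ = -3. For fixed y, x³ = 17·y³ − 3, so a solution requires the RHS to be a perfect cube.
Strategy: iterate y from -50 to 50, compute RHS = 17·y³ − 3, and check whether it is a (positive or negative) perfect cube.
Check small values of y:
  y = 0: RHS = -3 is not a perfect cube.
  y = 1: RHS = 14 is not a perfect cube.
  y = -1: RHS = -20 is not a perfect cube.
  y = 2: RHS = 133 is not a perfect cube.
  y = -2: RHS = -139 is not a perfect cube.
  y = 3: RHS = 456 is not a perfect cube.
  y = -3: RHS = -462 is not a perfect cube.
Continuing the search up to |y| = 50 finds no solutions either.
No (x, y) in the scanned range satisfies the equation.

No integer solutions with |y| ≤ 50.


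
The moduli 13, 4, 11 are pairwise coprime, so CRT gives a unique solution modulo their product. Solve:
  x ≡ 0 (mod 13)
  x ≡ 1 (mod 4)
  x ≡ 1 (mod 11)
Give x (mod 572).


Moduli 13, 4, 11 are pairwise coprime; by CRT there is a unique solution modulo M = 13 · 4 · 11 = 572.
Solve pairwise, accumulating the modulus:
  Start with x ≡ 0 (mod 13).
  Combine with x ≡ 1 (mod 4): since gcd(13, 4) = 1, we get a unique residue mod 52.
    Write x = 0 + 13·t and substitute into x ≡ 1 (mod 4): 13·t ≡ 1 − 0 = 1 (mod 4).
    Reduce coefficients mod 4: 1·t ≡ 1 (mod 4).
    So t ≡ 1 (mod 4).
    Then x = 0 + 13·1 = 13, valid modulo lcm(13, 4) = 52: x ≡ 13 (mod 52).
  Combine with x ≡ 1 (mod 11): since gcd(52, 11) = 1, we get a unique residue mod 572.
    Write x = 13 + 52·t and substitute into x ≡ 1 (mod 11): 52·t ≡ 1 − 13 = -12 (mod 11).
    Reduce coefficients mod 11: 8·t ≡ 10 (mod 11).
    The inverse of 8 mod 11 is 7 (since 8·7 = 56 = 5·11 + 1), so t ≡ 7·10 = 70 ≡ 4 (mod 11).
    Then x = 13 + 52·4 = 221, valid modulo lcm(52, 11) = 572: x ≡ 221 (mod 572).
Verify: 221 mod 13 = 0 ✓, 221 mod 4 = 1 ✓, 221 mod 11 = 1 ✓.

x ≡ 221 (mod 572).


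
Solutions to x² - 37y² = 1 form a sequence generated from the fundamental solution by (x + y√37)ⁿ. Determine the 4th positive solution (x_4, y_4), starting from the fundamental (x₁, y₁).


Step 1: Find the fundamental solution (x₁, y₁) of x² - 37y² = 1.
  Expand √37 as a continued fraction. a₀ = ⌊√37⌋ = 6; iterate m_{k+1} = d_k·a_k − m_k, d_{k+1} = (37 − m_{k+1}²)/d_k, a_{k+1} = ⌊(a₀ + m_{k+1})/d_{k+1}⌋ (starting m₀ = 0, d₀ = 1), with convergents p_k = a_k·p_{k-1} + p_{k-2}, q_k = a_k·q_{k-1} + q_{k-2} (p₋₁ = 1, q₋₁ = 0):
  k = 0: a₀ = 6; p₀/q₀ = 6/1; p₀² − 37·q₀² = 36 − 37 = -1.
  k = 1: m = 6, d = 1, a = ⌊(6 + 6)/1⌋ = 12; p/q = (12·6 + 1)/(12·1 + 0) = 73/12; p² − 37·q² = 5329 − 5328 = 1.
  The first convergent with p² − 37·q² = 1 gives the fundamental solution (x₁, y₁) = (73, 12).
Step 2: Apply the recurrence (x_{n+1}, y_{n+1}) = (x₁x_n + 37y₁y_n, x₁y_n + y₁x_n) repeatedly.
  From (x_1, y_1) = (73, 12): x_2 = 73·73 + 37·12·12 = 10657; y_2 = 73·12 + 12·73 = 1752.
  From (x_2, y_2) = (10657, 1752): x_3 = 73·10657 + 37·12·1752 = 1555849; y_3 = 73·1752 + 12·10657 = 255780.
  From (x_3, y_3) = (1555849, 255780): x_4 = 73·1555849 + 37·12·255780 = 227143297; y_4 = 73·255780 + 12·1555849 = 37342128.
Step 3: Verify x_4² - 37·y_4² = 51594077372030209 - 51594077372030208 = 1 (should be 1). ✓

(x_1, y_1) = (73, 12); (x_4, y_4) = (227143297, 37342128).


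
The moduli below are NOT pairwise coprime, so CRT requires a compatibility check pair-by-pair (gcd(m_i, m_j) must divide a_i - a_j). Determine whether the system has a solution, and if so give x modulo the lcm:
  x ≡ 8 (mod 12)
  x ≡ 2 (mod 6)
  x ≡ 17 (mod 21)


Moduli 12, 6, 21 are not pairwise coprime, so CRT works modulo lcm(m_i) when all pairwise compatibility conditions hold.
Pairwise compatibility: gcd(m_i, m_j) must divide a_i - a_j for every pair.
Merge one congruence at a time:
  Start: x ≡ 8 (mod 12).
  Combine with x ≡ 2 (mod 6): gcd(12, 6) = 6; 2 - 8 = -6, which IS divisible by 6, so compatible.
    Write x = 8 + 12·t and substitute into x ≡ 2 (mod 6): 12·t ≡ 2 − 8 = -6 (mod 6).
    Divide the congruence (and modulus) by g = 6: 2·t ≡ -1 (mod 1).
    Modulo 1 every t works; take t = 0.
    Then x = 8 + 12·0 = 8, valid modulo lcm(12, 6) = 12: x ≡ 8 (mod 12).
  Combine with x ≡ 17 (mod 21): gcd(12, 21) = 3; 17 - 8 = 9, which IS divisible by 3, so compatible.
    Write x = 8 + 12·t and substitute into x ≡ 17 (mod 21): 12·t ≡ 17 − 8 = 9 (mod 21).
    Divide the congruence (and modulus) by g = 3: 4·t ≡ 3 (mod 7).
    The inverse of 4 mod 7 is 2 (since 4·2 = 8 = 1·7 + 1), so t ≡ 2·3 = 6 ≡ 6 (mod 7).
    Then x = 8 + 12·6 = 80, valid modulo lcm(12, 21) = 84: x ≡ 80 (mod 84).
Verify: 80 mod 12 = 8, 80 mod 6 = 2, 80 mod 21 = 17.

x ≡ 80 (mod 84).


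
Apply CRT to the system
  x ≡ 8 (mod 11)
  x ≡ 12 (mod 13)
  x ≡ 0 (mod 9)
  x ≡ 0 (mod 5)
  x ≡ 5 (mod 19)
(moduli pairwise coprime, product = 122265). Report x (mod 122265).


Product of moduli M = 11 · 13 · 9 · 5 · 19 = 122265.
Merge one congruence at a time:
  Start: x ≡ 8 (mod 11).
  Combine with x ≡ 12 (mod 13); new modulus lcm = 143.
    Write x = 8 + 11·t and substitute into x ≡ 12 (mod 13): 11·t ≡ 12 − 8 = 4 (mod 13).
    The inverse of 11 mod 13 is 6 (since 11·6 = 66 = 5·13 + 1), so t ≡ 6·4 = 24 ≡ 11 (mod 13).
    Then x = 8 + 11·11 = 129, valid modulo lcm(11, 13) = 143: x ≡ 129 (mod 143).
  Combine with x ≡ 0 (mod 9); new modulus lcm = 1287.
    Write x = 129 + 143·t and substitute into x ≡ 0 (mod 9): 143·t ≡ 0 − 129 = -129 (mod 9).
    Reduce coefficients mod 9: 8·t ≡ 6 (mod 9).
    The inverse of 8 mod 9 is 8 (since 8·8 = 64 = 7·9 + 1), so t ≡ 8·6 = 48 ≡ 3 (mod 9).
    Then x = 129 + 143·3 = 558, valid modulo lcm(143, 9) = 1287: x ≡ 558 (mod 1287).
  Combine with x ≡ 0 (mod 5); new modulus lcm = 6435.
    Write x = 558 + 1287·t and substitute into x ≡ 0 (mod 5): 1287·t ≡ 0 − 558 = -558 (mod 5).
    Reduce coefficients mod 5: 2·t ≡ 2 (mod 5).
    The inverse of 2 mod 5 is 3 (since 2·3 = 6 = 1·5 + 1), so t ≡ 3·2 = 6 ≡ 1 (mod 5).
    Then x = 558 + 1287·1 = 1845, valid modulo lcm(1287, 5) = 6435: x ≡ 1845 (mod 6435).
  Combine with x ≡ 5 (mod 19); new modulus lcm = 122265.
    Write x = 1845 + 6435·t and substitute into x ≡ 5 (mod 19): 6435·t ≡ 5 − 1845 = -1840 (mod 19).
    Reduce coefficients mod 19: 13·t ≡ 3 (mod 19).
    The inverse of 13 mod 19 is 3 (since 13·3 = 39 = 2·19 + 1), so t ≡ 3·3 = 9 ≡ 9 (mod 19).
    Then x = 1845 + 6435·9 = 59760, valid modulo lcm(6435, 19) = 122265: x ≡ 59760 (mod 122265).
Verify against each original: 59760 mod 11 = 8, 59760 mod 13 = 12, 59760 mod 9 = 0, 59760 mod 5 = 0, 59760 mod 19 = 5.

x ≡ 59760 (mod 122265).


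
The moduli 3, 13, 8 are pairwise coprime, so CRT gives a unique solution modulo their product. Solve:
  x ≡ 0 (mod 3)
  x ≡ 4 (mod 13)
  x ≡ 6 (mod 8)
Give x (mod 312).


Moduli 3, 13, 8 are pairwise coprime; by CRT there is a unique solution modulo M = 3 · 13 · 8 = 312.
Solve pairwise, accumulating the modulus:
  Start with x ≡ 0 (mod 3).
  Combine with x ≡ 4 (mod 13): since gcd(3, 13) = 1, we get a unique residue mod 39.
    Write x = 0 + 3·t and substitute into x ≡ 4 (mod 13): 3·t ≡ 4 − 0 = 4 (mod 13).
    The inverse of 3 mod 13 is 9 (since 3·9 = 27 = 2·13 + 1), so t ≡ 9·4 = 36 ≡ 10 (mod 13).
    Then x = 0 + 3·10 = 30, valid modulo lcm(3, 13) = 39: x ≡ 30 (mod 39).
  Combine with x ≡ 6 (mod 8): since gcd(39, 8) = 1, we get a unique residue mod 312.
    Write x = 30 + 39·t and substitute into x ≡ 6 (mod 8): 39·t ≡ 6 − 30 = -24 (mod 8).
    Reduce coefficients mod 8: 7·t ≡ 0 (mod 8).
    The inverse of 7 mod 8 is 7 (since 7·7 = 49 = 6·8 + 1), so t ≡ 7·0 = 0 ≡ 0 (mod 8).
    Then x = 30 + 39·0 = 30, valid modulo lcm(39, 8) = 312: x ≡ 30 (mod 312).
Verify: 30 mod 3 = 0 ✓, 30 mod 13 = 4 ✓, 30 mod 8 = 6 ✓.

x ≡ 30 (mod 312).


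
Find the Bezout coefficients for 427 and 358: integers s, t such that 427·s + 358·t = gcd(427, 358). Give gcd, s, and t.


Euclidean algorithm on (427, 358) — divide until remainder is 0:
  427 = 1 · 358 + 69
  358 = 5 · 69 + 13
  69 = 5 · 13 + 4
  13 = 3 · 4 + 1
  4 = 4 · 1 + 0
gcd(427, 358) = 1.
Track Bezout coefficients alongside the remainders: start with r₀ = 427 = a·1 + b·0 (s = 1, t = 0) and r₁ = 358 = a·0 + b·1 (s = 0, t = 1); each new remainder r_{k+1} = r_{k-1} − q_k·r_k inherits s_{k+1} = s_{k-1} − q_k·s_k, t_{k+1} = t_{k-1} − q_k·t_k, so r_k = a·s_k + b·t_k at every step:
  q = 1: r = 69, s = 1 − 1·0 = 1, t = 0 − 1·1 = -1  (check: 427·1 + 358·(-1) = 69)
  q = 5: r = 13, s = 0 − 5·1 = -5, t = 1 − 5·(-1) = 6  (check: 427·(-5) + 358·6 = 13)
  q = 5: r = 4, s = 1 − 5·(-5) = 26, t = -1 − 5·6 = -31  (check: 427·26 + 358·(-31) = 4)
  q = 3: r = 1, s = -5 − 3·26 = -83, t = 6 − 3·(-31) = 99  (check: 427·(-83) + 358·99 = 1)
The row with r = 1 (the gcd) gives the Bezout coefficients s = -83, t = 99.
Result: 427 · (-83) + 358 · (99) = 1.

gcd(427, 358) = 1; s = -83, t = 99 (check: 427·(-83) + 358·99 = 1).


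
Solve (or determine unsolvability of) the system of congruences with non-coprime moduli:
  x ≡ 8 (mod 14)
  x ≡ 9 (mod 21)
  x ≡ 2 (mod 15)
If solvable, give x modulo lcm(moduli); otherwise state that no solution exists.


Moduli 14, 21, 15 are not pairwise coprime, so CRT works modulo lcm(m_i) when all pairwise compatibility conditions hold.
Pairwise compatibility: gcd(m_i, m_j) must divide a_i - a_j for every pair.
Merge one congruence at a time:
  Start: x ≡ 8 (mod 14).
  Combine with x ≡ 9 (mod 21): gcd(14, 21) = 7, and 9 - 8 = 1 is NOT divisible by 7.
    ⇒ system is inconsistent (no integer solution).

No solution (the system is inconsistent).


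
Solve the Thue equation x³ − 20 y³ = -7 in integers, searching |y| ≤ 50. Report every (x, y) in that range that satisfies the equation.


The equation is x³ - 20y³ = -7. For fixed y, x³ = 20·y³ − 7, so a solution requires the RHS to be a perfect cube.
Strategy: iterate y from -50 to 50, compute RHS = 20·y³ − 7, and check whether it is a (positive or negative) perfect cube.
Check small values of y:
  y = 0: RHS = -7 is not a perfect cube.
  y = 1: RHS = 13 is not a perfect cube.
  y = -1: RHS = -27 = (-3)³ ⇒ x = -3 works.
  y = 2: RHS = 153 is not a perfect cube.
  y = -2: RHS = -167 is not a perfect cube.
  y = 3: RHS = 533 is not a perfect cube.
  y = -3: RHS = -547 is not a perfect cube.
Continuing the search up to |y| = 50 finds no further solutions beyond those listed.
Collected solutions: (-3, -1).

Solutions (with |y| ≤ 50): (-3, -1).


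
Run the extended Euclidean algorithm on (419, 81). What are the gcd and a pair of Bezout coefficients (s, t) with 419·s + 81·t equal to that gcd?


Euclidean algorithm on (419, 81) — divide until remainder is 0:
  419 = 5 · 81 + 14
  81 = 5 · 14 + 11
  14 = 1 · 11 + 3
  11 = 3 · 3 + 2
  3 = 1 · 2 + 1
  2 = 2 · 1 + 0
gcd(419, 81) = 1.
Track Bezout coefficients alongside the remainders: start with r₀ = 419 = a·1 + b·0 (s = 1, t = 0) and r₁ = 81 = a·0 + b·1 (s = 0, t = 1); each new remainder r_{k+1} = r_{k-1} − q_k·r_k inherits s_{k+1} = s_{k-1} − q_k·s_k, t_{k+1} = t_{k-1} − q_k·t_k, so r_k = a·s_k + b·t_k at every step:
  q = 5: r = 14, s = 1 − 5·0 = 1, t = 0 − 5·1 = -5  (check: 419·1 + 81·(-5) = 14)
  q = 5: r = 11, s = 0 − 5·1 = -5, t = 1 − 5·(-5) = 26  (check: 419·(-5) + 81·26 = 11)
  q = 1: r = 3, s = 1 − 1·(-5) = 6, t = -5 − 1·26 = -31  (check: 419·6 + 81·(-31) = 3)
  q = 3: r = 2, s = -5 − 3·6 = -23, t = 26 − 3·(-31) = 119  (check: 419·(-23) + 81·119 = 2)
  q = 1: r = 1, s = 6 − 1·(-23) = 29, t = -31 − 1·119 = -150  (check: 419·29 + 81·(-150) = 1)
The row with r = 1 (the gcd) gives the Bezout coefficients s = 29, t = -150.
Result: 419 · (29) + 81 · (-150) = 1.

gcd(419, 81) = 1; s = 29, t = -150 (check: 419·29 + 81·(-150) = 1).


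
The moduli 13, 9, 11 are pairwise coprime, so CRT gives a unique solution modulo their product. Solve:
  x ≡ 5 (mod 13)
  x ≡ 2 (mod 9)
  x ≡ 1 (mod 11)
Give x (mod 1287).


Moduli 13, 9, 11 are pairwise coprime; by CRT there is a unique solution modulo M = 13 · 9 · 11 = 1287.
Solve pairwise, accumulating the modulus:
  Start with x ≡ 5 (mod 13).
  Combine with x ≡ 2 (mod 9): since gcd(13, 9) = 1, we get a unique residue mod 117.
    Write x = 5 + 13·t and substitute into x ≡ 2 (mod 9): 13·t ≡ 2 − 5 = -3 (mod 9).
    Reduce coefficients mod 9: 4·t ≡ 6 (mod 9).
    The inverse of 4 mod 9 is 7 (since 4·7 = 28 = 3·9 + 1), so t ≡ 7·6 = 42 ≡ 6 (mod 9).
    Then x = 5 + 13·6 = 83, valid modulo lcm(13, 9) = 117: x ≡ 83 (mod 117).
  Combine with x ≡ 1 (mod 11): since gcd(117, 11) = 1, we get a unique residue mod 1287.
    Write x = 83 + 117·t and substitute into x ≡ 1 (mod 11): 117·t ≡ 1 − 83 = -82 (mod 11).
    Reduce coefficients mod 11: 7·t ≡ 6 (mod 11).
    The inverse of 7 mod 11 is 8 (since 7·8 = 56 = 5·11 + 1), so t ≡ 8·6 = 48 ≡ 4 (mod 11).
    Then x = 83 + 117·4 = 551, valid modulo lcm(117, 11) = 1287: x ≡ 551 (mod 1287).
Verify: 551 mod 13 = 5 ✓, 551 mod 9 = 2 ✓, 551 mod 11 = 1 ✓.

x ≡ 551 (mod 1287).
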